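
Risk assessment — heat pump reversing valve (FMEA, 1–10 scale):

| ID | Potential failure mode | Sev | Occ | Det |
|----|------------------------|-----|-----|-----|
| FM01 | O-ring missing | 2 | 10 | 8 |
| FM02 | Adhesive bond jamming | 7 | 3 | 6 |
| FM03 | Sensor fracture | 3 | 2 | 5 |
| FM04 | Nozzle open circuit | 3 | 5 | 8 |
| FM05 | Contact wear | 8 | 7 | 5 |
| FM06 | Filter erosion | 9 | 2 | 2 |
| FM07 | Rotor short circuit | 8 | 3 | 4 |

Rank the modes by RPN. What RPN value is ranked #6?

RPN = Severity × Occurrence × Detection:
  FM01: 2 × 10 × 8 = 160
  FM02: 7 × 3 × 6 = 126
  FM03: 3 × 2 × 5 = 30
  FM04: 3 × 5 × 8 = 120
  FM05: 8 × 7 × 5 = 280
  FM06: 9 × 2 × 2 = 36
  FM07: 8 × 3 × 4 = 96
Sorted descending: 280, 160, 126, 120, 96, 36, 30.
The sixth-highest RPN is 36 (FM06).

36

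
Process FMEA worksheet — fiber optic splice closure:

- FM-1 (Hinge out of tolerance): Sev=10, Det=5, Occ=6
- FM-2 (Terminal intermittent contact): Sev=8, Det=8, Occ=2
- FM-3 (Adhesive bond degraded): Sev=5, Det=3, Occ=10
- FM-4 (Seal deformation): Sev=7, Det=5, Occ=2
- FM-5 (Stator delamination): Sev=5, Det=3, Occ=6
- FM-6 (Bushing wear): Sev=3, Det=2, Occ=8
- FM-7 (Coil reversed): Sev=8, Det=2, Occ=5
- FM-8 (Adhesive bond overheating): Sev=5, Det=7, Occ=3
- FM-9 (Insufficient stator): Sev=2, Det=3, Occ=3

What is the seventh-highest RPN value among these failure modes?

70

RPN = Severity × Occurrence × Detection:
  FM-1: 10 × 6 × 5 = 300
  FM-2: 8 × 2 × 8 = 128
  FM-3: 5 × 10 × 3 = 150
  FM-4: 7 × 2 × 5 = 70
  FM-5: 5 × 6 × 3 = 90
  FM-6: 3 × 8 × 2 = 48
  FM-7: 8 × 5 × 2 = 80
  FM-8: 5 × 3 × 7 = 105
  FM-9: 2 × 3 × 3 = 18
Sorted descending: 300, 150, 128, 105, 90, 80, 70, 48, 18.
The seventh-highest RPN is 70 (FM-4).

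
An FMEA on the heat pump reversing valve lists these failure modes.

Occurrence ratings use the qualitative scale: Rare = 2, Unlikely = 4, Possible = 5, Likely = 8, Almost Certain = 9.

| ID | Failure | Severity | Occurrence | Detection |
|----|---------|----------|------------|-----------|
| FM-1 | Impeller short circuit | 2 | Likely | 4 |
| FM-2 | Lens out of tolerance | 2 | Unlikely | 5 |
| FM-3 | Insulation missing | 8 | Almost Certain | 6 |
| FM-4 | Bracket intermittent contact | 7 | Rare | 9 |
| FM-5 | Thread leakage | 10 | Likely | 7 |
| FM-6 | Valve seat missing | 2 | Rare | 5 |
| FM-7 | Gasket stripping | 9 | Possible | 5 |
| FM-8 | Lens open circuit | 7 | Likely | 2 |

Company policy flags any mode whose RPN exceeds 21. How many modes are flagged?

7

RPN = Severity × Occurrence × Detection:
  FM-1: 2 × 8 × 4 = 64
  FM-2: 2 × 4 × 5 = 40
  FM-3: 8 × 9 × 6 = 432
  FM-4: 7 × 2 × 9 = 126
  FM-5: 10 × 8 × 7 = 560
  FM-6: 2 × 2 × 5 = 20
  FM-7: 9 × 5 × 5 = 225
  FM-8: 7 × 8 × 2 = 112
Modes with RPN > 21: FM-1 (64), FM-2 (40), FM-3 (432), FM-4 (126), FM-5 (560), FM-7 (225), FM-8 (112) → 7.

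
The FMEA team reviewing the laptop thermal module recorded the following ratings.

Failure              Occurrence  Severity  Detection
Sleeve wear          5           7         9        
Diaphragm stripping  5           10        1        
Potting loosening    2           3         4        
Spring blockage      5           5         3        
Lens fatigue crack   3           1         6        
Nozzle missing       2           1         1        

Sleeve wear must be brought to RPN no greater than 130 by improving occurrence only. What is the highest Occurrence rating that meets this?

Sleeve wear: S=7, O=5, D=9 → current RPN = 315.
Fixed product = 63. Need 63 × O ≤ 130, so O ≤ 130/63 = 2.06.
Maximum integer Occurrence rating = 2 (gives RPN 126; O=3 would give 189 > 130).

2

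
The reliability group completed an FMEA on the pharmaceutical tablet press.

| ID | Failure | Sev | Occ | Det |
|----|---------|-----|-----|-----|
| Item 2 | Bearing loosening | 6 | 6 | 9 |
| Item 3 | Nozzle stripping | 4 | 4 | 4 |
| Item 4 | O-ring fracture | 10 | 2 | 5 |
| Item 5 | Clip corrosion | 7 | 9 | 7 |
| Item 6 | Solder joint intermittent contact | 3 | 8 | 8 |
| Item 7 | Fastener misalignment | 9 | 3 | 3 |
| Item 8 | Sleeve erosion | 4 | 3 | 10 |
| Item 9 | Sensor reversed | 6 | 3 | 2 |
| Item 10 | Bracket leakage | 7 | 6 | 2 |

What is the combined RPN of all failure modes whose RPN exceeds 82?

RPN = Severity × Occurrence × Detection:
  Item 2: 6 × 6 × 9 = 324
  Item 3: 4 × 4 × 4 = 64
  Item 4: 10 × 2 × 5 = 100
  Item 5: 7 × 9 × 7 = 441
  Item 6: 3 × 8 × 8 = 192
  Item 7: 9 × 3 × 3 = 81
  Item 8: 4 × 3 × 10 = 120
  Item 9: 6 × 3 × 2 = 36
  Item 10: 7 × 6 × 2 = 84
RPN > 82: Item 2 (324), Item 4 (100), Item 5 (441), Item 6 (192), Item 8 (120), Item 10 (84).
Sum: 324 + 100 + 441 + 192 + 120 + 84 = 1261.

1261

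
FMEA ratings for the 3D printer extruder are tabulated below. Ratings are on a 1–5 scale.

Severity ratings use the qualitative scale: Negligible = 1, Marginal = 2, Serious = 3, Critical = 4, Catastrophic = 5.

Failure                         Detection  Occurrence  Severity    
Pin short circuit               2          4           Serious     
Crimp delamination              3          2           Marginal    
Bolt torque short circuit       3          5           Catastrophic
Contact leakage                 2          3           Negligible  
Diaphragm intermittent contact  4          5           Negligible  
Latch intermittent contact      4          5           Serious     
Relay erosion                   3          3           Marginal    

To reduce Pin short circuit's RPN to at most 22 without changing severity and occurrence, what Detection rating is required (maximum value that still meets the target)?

Pin short circuit: S=3, O=4, D=2 → current RPN = 24.
Fixed product = 12. Need 12 × D ≤ 22, so D ≤ 22/12 = 1.83.
Maximum integer Detection rating = 1 (gives RPN 12; D=2 would give 24 > 22).

1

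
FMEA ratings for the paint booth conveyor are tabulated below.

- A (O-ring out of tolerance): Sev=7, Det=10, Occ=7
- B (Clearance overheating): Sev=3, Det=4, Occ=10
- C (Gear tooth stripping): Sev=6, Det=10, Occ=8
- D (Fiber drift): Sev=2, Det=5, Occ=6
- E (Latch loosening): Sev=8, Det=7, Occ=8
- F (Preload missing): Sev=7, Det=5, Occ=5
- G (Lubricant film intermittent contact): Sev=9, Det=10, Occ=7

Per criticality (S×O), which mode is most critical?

Criticality = Severity × Occurrence:
  A: 7 × 7 = 49
  B: 3 × 10 = 30
  C: 6 × 8 = 48
  D: 2 × 6 = 12
  E: 8 × 8 = 64
  F: 7 × 5 = 35
  G: 9 × 7 = 63
Highest criticality is 64 → E.

E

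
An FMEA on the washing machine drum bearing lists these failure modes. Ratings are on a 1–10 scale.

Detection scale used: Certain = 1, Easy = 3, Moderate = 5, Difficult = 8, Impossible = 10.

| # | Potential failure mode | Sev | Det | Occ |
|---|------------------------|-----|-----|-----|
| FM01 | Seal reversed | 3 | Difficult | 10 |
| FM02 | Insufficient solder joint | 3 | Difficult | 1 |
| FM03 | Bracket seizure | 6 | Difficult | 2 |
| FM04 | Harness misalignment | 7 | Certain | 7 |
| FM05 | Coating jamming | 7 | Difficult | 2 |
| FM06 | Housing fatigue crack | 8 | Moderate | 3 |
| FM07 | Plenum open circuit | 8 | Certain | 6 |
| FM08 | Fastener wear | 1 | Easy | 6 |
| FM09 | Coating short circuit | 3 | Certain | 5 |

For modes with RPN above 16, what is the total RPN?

RPN = Severity × Occurrence × Detection:
  FM01: 3 × 10 × 8 = 240
  FM02: 3 × 1 × 8 = 24
  FM03: 6 × 2 × 8 = 96
  FM04: 7 × 7 × 1 = 49
  FM05: 7 × 2 × 8 = 112
  FM06: 8 × 3 × 5 = 120
  FM07: 8 × 6 × 1 = 48
  FM08: 1 × 6 × 3 = 18
  FM09: 3 × 5 × 1 = 15
RPN > 16: FM01 (240), FM02 (24), FM03 (96), FM04 (49), FM05 (112), FM06 (120), FM07 (48), FM08 (18).
Sum: 240 + 24 + 96 + 49 + 112 + 120 + 48 + 18 = 707.

707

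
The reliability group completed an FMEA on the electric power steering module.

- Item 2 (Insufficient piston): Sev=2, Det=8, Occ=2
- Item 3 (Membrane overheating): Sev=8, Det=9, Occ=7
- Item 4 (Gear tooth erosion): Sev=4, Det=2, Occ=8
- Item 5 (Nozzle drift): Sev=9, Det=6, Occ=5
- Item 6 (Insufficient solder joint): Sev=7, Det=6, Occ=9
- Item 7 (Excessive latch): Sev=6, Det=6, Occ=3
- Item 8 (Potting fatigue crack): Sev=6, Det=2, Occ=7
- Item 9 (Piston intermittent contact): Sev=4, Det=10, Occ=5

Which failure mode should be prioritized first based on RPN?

RPN = Severity × Occurrence × Detection:
  Item 2: 2 × 2 × 8 = 32
  Item 3: 8 × 7 × 9 = 504
  Item 4: 4 × 8 × 2 = 64
  Item 5: 9 × 5 × 6 = 270
  Item 6: 7 × 9 × 6 = 378
  Item 7: 6 × 3 × 6 = 108
  Item 8: 6 × 7 × 2 = 84
  Item 9: 4 × 5 × 10 = 200
Highest RPN is 504 → Item 3.

Item 3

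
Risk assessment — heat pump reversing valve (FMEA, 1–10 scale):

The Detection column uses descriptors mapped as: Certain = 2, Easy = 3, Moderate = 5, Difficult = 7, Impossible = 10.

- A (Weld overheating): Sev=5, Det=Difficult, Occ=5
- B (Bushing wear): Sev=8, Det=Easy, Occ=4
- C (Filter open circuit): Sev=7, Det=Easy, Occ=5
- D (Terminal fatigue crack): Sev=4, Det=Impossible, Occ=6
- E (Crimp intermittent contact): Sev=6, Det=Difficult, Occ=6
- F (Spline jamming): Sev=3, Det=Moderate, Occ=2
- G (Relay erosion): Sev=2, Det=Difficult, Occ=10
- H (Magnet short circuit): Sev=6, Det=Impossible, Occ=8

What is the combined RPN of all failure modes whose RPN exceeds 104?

RPN = Severity × Occurrence × Detection:
  A: 5 × 5 × 7 = 175
  B: 8 × 4 × 3 = 96
  C: 7 × 5 × 3 = 105
  D: 4 × 6 × 10 = 240
  E: 6 × 6 × 7 = 252
  F: 3 × 2 × 5 = 30
  G: 2 × 10 × 7 = 140
  H: 6 × 8 × 10 = 480
RPN > 104: A (175), C (105), D (240), E (252), G (140), H (480).
Sum: 175 + 105 + 240 + 252 + 140 + 480 = 1392.

1392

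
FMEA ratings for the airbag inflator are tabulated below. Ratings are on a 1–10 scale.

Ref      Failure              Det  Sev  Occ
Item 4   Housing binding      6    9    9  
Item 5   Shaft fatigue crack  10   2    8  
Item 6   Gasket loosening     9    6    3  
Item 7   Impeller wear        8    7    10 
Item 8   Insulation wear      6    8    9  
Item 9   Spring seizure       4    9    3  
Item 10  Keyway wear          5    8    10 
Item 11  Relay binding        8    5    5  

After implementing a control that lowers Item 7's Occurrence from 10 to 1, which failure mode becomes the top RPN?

RPN = Severity × Occurrence × Detection:
  Item 4: 9 × 9 × 6 = 486
  Item 5: 2 × 8 × 10 = 160
  Item 6: 6 × 3 × 9 = 162
  Item 7: 7 × 10 × 8 = 560
  Item 8: 8 × 9 × 6 = 432
  Item 9: 9 × 3 × 4 = 108
  Item 10: 8 × 10 × 5 = 400
  Item 11: 5 × 5 × 8 = 200
After action: Item 7 → 7 × 1 × 8 = 56.
Revised RPNs: Item 4=486, Item 8=432, Item 10=400, Item 11=200, Item 6=162, Item 5=160, Item 9=108, Item 7=56.
Highest is now Item 4 (486).

Item 4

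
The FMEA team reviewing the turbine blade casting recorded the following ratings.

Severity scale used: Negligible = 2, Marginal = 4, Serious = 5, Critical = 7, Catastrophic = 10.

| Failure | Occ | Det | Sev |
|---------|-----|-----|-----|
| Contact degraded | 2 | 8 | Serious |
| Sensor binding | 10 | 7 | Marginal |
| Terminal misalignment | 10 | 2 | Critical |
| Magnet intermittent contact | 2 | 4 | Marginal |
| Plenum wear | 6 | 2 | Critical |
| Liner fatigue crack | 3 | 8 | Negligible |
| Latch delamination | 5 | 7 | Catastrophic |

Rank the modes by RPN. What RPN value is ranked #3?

RPN = Severity × Occurrence × Detection:
  Contact degraded: 5 × 2 × 8 = 80
  Sensor binding: 4 × 10 × 7 = 280
  Terminal misalignment: 7 × 10 × 2 = 140
  Magnet intermittent contact: 4 × 2 × 4 = 32
  Plenum wear: 7 × 6 × 2 = 84
  Liner fatigue crack: 2 × 3 × 8 = 48
  Latch delamination: 10 × 5 × 7 = 350
Sorted descending: 350, 280, 140, 84, 80, 48, 32.
The third-highest RPN is 140 (Terminal misalignment).

140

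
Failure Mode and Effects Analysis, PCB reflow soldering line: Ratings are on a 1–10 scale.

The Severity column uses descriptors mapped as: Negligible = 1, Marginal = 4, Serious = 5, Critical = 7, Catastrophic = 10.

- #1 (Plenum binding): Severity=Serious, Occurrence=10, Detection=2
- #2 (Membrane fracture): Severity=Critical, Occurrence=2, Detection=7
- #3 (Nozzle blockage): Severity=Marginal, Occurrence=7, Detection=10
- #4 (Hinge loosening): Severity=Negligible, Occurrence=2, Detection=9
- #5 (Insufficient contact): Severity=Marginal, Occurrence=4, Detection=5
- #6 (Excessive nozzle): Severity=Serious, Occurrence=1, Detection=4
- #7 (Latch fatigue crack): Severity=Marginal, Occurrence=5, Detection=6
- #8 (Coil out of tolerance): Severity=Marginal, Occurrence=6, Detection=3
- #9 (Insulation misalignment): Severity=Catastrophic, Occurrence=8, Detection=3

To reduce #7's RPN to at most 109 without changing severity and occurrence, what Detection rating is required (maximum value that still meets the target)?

#7: S=4, O=5, D=6 → current RPN = 120.
Fixed product = 20. Need 20 × D ≤ 109, so D ≤ 109/20 = 5.45.
Maximum integer Detection rating = 5 (gives RPN 100; D=6 would give 120 > 109).

5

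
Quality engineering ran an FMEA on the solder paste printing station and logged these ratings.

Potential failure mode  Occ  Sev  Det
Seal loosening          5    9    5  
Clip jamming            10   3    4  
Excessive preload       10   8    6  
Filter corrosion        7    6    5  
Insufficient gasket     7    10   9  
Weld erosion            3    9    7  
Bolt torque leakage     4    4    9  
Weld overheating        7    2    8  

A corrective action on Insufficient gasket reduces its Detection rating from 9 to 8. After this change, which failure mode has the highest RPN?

Insufficient gasket

RPN = Severity × Occurrence × Detection:
  Seal loosening: 9 × 5 × 5 = 225
  Clip jamming: 3 × 10 × 4 = 120
  Excessive preload: 8 × 10 × 6 = 480
  Filter corrosion: 6 × 7 × 5 = 210
  Insufficient gasket: 10 × 7 × 9 = 630
  Weld erosion: 9 × 3 × 7 = 189
  Bolt torque leakage: 4 × 4 × 9 = 144
  Weld overheating: 2 × 7 × 8 = 112
After action: Insufficient gasket → 10 × 7 × 8 = 560.
Revised RPNs: Insufficient gasket=560, Excessive preload=480, Seal loosening=225, Filter corrosion=210, Weld erosion=189, Bolt torque leakage=144, Clip jamming=120, Weld overheating=112.
Highest is now Insufficient gasket (560).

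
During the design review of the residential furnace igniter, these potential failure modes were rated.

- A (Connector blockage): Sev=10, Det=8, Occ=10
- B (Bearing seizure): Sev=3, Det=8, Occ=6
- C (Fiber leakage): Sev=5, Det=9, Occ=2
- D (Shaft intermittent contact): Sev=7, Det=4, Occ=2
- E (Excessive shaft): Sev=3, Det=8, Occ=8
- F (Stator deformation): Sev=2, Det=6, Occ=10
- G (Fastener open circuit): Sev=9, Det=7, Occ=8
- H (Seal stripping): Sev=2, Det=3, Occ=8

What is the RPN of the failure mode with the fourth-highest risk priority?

144

RPN = Severity × Occurrence × Detection:
  A: 10 × 10 × 8 = 800
  B: 3 × 6 × 8 = 144
  C: 5 × 2 × 9 = 90
  D: 7 × 2 × 4 = 56
  E: 3 × 8 × 8 = 192
  F: 2 × 10 × 6 = 120
  G: 9 × 8 × 7 = 504
  H: 2 × 8 × 3 = 48
Sorted descending: 800, 504, 192, 144, 120, 90, 56, 48.
The fourth-highest RPN is 144 (B).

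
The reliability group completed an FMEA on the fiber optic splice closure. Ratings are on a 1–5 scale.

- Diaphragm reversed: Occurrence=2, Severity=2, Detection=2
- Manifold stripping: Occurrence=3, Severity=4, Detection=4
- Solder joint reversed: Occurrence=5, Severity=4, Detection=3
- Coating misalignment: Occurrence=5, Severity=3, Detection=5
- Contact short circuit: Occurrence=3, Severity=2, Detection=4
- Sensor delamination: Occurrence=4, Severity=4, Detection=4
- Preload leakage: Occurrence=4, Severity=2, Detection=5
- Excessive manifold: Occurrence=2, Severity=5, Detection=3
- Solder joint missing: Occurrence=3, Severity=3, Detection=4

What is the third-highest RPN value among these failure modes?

RPN = Severity × Occurrence × Detection:
  Diaphragm reversed: 2 × 2 × 2 = 8
  Manifold stripping: 4 × 3 × 4 = 48
  Solder joint reversed: 4 × 5 × 3 = 60
  Coating misalignment: 3 × 5 × 5 = 75
  Contact short circuit: 2 × 3 × 4 = 24
  Sensor delamination: 4 × 4 × 4 = 64
  Preload leakage: 2 × 4 × 5 = 40
  Excessive manifold: 5 × 2 × 3 = 30
  Solder joint missing: 3 × 3 × 4 = 36
Sorted descending: 75, 64, 60, 48, 40, 36, 30, 24, 8.
The third-highest RPN is 60 (Solder joint reversed).

60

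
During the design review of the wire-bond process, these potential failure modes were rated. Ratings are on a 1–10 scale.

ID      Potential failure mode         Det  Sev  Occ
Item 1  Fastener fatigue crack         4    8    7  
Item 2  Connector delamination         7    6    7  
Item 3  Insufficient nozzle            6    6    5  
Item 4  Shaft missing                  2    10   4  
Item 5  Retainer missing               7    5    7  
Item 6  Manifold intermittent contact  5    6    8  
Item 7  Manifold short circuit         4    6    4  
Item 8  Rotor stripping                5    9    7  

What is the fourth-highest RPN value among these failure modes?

RPN = Severity × Occurrence × Detection:
  Item 1: 8 × 7 × 4 = 224
  Item 2: 6 × 7 × 7 = 294
  Item 3: 6 × 5 × 6 = 180
  Item 4: 10 × 4 × 2 = 80
  Item 5: 5 × 7 × 7 = 245
  Item 6: 6 × 8 × 5 = 240
  Item 7: 6 × 4 × 4 = 96
  Item 8: 9 × 7 × 5 = 315
Sorted descending: 315, 294, 245, 240, 224, 180, 96, 80.
The fourth-highest RPN is 240 (Item 6).

240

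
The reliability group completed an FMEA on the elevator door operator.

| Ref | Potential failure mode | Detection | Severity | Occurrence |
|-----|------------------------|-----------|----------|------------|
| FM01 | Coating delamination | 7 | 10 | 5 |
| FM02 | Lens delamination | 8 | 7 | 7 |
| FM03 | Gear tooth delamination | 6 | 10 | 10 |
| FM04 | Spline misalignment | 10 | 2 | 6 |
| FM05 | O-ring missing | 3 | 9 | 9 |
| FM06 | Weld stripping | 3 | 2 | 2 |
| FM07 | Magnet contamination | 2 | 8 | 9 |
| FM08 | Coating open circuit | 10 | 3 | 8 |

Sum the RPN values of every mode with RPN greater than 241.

RPN = Severity × Occurrence × Detection:
  FM01: 10 × 5 × 7 = 350
  FM02: 7 × 7 × 8 = 392
  FM03: 10 × 10 × 6 = 600
  FM04: 2 × 6 × 10 = 120
  FM05: 9 × 9 × 3 = 243
  FM06: 2 × 2 × 3 = 12
  FM07: 8 × 9 × 2 = 144
  FM08: 3 × 8 × 10 = 240
RPN > 241: FM01 (350), FM02 (392), FM03 (600), FM05 (243).
Sum: 350 + 392 + 600 + 243 = 1585.

1585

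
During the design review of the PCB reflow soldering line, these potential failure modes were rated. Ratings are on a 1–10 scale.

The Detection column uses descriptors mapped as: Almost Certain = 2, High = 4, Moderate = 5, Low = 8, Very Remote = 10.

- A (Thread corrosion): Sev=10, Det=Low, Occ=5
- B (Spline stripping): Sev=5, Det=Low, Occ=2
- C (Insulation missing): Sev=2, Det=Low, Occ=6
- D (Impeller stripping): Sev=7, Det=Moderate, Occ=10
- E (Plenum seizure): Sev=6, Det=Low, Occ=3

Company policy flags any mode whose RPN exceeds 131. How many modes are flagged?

RPN = Severity × Occurrence × Detection:
  A: 10 × 5 × 8 = 400
  B: 5 × 2 × 8 = 80
  C: 2 × 6 × 8 = 96
  D: 7 × 10 × 5 = 350
  E: 6 × 3 × 8 = 144
Modes with RPN > 131: A (400), D (350), E (144) → 3.

3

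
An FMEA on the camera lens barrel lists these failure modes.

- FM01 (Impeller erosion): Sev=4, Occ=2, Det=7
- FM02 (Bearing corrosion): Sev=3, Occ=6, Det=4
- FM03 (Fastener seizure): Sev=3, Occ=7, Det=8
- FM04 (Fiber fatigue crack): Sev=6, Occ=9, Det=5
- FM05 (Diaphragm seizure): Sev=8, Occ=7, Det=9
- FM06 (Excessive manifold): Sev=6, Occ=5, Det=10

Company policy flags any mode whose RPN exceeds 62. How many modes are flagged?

5

RPN = Severity × Occurrence × Detection:
  FM01: 4 × 2 × 7 = 56
  FM02: 3 × 6 × 4 = 72
  FM03: 3 × 7 × 8 = 168
  FM04: 6 × 9 × 5 = 270
  FM05: 8 × 7 × 9 = 504
  FM06: 6 × 5 × 10 = 300
Modes with RPN > 62: FM02 (72), FM03 (168), FM04 (270), FM05 (504), FM06 (300) → 5.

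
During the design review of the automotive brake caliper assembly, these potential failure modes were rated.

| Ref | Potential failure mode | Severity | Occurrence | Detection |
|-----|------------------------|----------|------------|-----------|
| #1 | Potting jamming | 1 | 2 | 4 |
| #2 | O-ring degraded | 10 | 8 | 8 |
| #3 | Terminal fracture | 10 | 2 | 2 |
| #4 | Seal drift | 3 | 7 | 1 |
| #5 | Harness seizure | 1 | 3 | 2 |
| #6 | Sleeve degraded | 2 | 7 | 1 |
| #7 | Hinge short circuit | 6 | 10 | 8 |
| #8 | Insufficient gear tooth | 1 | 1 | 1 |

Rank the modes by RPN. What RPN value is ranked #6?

8

RPN = Severity × Occurrence × Detection:
  #1: 1 × 2 × 4 = 8
  #2: 10 × 8 × 8 = 640
  #3: 10 × 2 × 2 = 40
  #4: 3 × 7 × 1 = 21
  #5: 1 × 3 × 2 = 6
  #6: 2 × 7 × 1 = 14
  #7: 6 × 10 × 8 = 480
  #8: 1 × 1 × 1 = 1
Sorted descending: 640, 480, 40, 21, 14, 8, 6, 1.
The sixth-highest RPN is 8 (#1).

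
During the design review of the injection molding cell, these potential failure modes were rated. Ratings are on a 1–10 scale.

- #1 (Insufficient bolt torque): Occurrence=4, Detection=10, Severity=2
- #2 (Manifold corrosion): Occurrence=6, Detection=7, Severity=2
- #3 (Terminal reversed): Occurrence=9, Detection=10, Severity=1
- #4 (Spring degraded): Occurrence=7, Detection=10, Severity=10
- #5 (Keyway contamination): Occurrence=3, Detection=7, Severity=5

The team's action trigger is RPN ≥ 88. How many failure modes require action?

3

RPN = Severity × Occurrence × Detection:
  #1: 2 × 4 × 10 = 80
  #2: 2 × 6 × 7 = 84
  #3: 1 × 9 × 10 = 90
  #4: 10 × 7 × 10 = 700
  #5: 5 × 3 × 7 = 105
Modes with RPN ≥ 88: #3 (90), #4 (700), #5 (105) → 3.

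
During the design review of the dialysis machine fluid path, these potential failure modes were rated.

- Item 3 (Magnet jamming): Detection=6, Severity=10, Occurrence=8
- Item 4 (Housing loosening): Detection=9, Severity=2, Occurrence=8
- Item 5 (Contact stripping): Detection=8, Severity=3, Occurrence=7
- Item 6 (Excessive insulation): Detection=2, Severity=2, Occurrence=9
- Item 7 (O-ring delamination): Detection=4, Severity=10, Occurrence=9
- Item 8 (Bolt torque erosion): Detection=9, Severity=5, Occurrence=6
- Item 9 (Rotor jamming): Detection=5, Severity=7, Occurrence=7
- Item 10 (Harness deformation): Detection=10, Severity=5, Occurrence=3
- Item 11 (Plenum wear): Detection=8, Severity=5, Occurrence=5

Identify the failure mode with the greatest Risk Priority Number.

RPN = Severity × Occurrence × Detection:
  Item 3: 10 × 8 × 6 = 480
  Item 4: 2 × 8 × 9 = 144
  Item 5: 3 × 7 × 8 = 168
  Item 6: 2 × 9 × 2 = 36
  Item 7: 10 × 9 × 4 = 360
  Item 8: 5 × 6 × 9 = 270
  Item 9: 7 × 7 × 5 = 245
  Item 10: 5 × 3 × 10 = 150
  Item 11: 5 × 5 × 8 = 200
Highest RPN is 480 → Item 3.

Item 3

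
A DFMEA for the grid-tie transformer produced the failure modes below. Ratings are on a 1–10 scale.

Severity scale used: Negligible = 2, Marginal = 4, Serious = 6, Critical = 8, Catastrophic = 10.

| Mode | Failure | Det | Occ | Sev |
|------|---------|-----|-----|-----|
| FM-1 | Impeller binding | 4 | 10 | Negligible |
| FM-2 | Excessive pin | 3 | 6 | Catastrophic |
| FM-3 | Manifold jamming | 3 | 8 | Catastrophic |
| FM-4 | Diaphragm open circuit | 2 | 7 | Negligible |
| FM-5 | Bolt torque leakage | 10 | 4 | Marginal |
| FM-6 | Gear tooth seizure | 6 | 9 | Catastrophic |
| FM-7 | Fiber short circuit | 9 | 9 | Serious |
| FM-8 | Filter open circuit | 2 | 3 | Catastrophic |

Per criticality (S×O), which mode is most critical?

FM-6

Criticality = Severity × Occurrence:
  FM-1: 2 × 10 = 20
  FM-2: 10 × 6 = 60
  FM-3: 10 × 8 = 80
  FM-4: 2 × 7 = 14
  FM-5: 4 × 4 = 16
  FM-6: 10 × 9 = 90
  FM-7: 6 × 9 = 54
  FM-8: 10 × 3 = 30
Highest criticality is 90 → FM-6.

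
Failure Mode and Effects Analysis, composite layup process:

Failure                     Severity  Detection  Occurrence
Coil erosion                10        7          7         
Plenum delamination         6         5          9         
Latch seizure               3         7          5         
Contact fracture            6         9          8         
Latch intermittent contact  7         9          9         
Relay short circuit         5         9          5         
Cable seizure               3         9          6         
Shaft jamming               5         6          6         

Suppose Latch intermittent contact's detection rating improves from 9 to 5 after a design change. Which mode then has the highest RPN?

RPN = Severity × Occurrence × Detection:
  Coil erosion: 10 × 7 × 7 = 490
  Plenum delamination: 6 × 9 × 5 = 270
  Latch seizure: 3 × 5 × 7 = 105
  Contact fracture: 6 × 8 × 9 = 432
  Latch intermittent contact: 7 × 9 × 9 = 567
  Relay short circuit: 5 × 5 × 9 = 225
  Cable seizure: 3 × 6 × 9 = 162
  Shaft jamming: 5 × 6 × 6 = 180
After action: Latch intermittent contact → 7 × 9 × 5 = 315.
Revised RPNs: Coil erosion=490, Contact fracture=432, Latch intermittent contact=315, Plenum delamination=270, Relay short circuit=225, Shaft jamming=180, Cable seizure=162, Latch seizure=105.
Highest is now Coil erosion (490).

Coil erosion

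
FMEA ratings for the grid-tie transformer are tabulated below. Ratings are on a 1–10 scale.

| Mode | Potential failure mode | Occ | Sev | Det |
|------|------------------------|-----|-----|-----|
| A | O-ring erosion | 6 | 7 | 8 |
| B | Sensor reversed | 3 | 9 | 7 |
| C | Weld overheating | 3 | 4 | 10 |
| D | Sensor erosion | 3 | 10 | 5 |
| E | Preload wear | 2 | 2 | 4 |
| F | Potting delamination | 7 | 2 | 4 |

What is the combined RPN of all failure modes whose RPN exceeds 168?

RPN = Severity × Occurrence × Detection:
  A: 7 × 6 × 8 = 336
  B: 9 × 3 × 7 = 189
  C: 4 × 3 × 10 = 120
  D: 10 × 3 × 5 = 150
  E: 2 × 2 × 4 = 16
  F: 2 × 7 × 4 = 56
RPN > 168: A (336), B (189).
Sum: 336 + 189 = 525.

525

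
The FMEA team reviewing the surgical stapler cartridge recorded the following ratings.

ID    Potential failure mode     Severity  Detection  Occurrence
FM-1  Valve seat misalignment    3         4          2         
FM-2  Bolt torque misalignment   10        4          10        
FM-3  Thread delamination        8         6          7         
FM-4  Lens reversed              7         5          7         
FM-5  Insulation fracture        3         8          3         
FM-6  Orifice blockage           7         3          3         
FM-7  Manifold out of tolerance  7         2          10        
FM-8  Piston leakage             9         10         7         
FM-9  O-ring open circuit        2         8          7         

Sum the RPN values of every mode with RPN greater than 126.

1751

RPN = Severity × Occurrence × Detection:
  FM-1: 3 × 2 × 4 = 24
  FM-2: 10 × 10 × 4 = 400
  FM-3: 8 × 7 × 6 = 336
  FM-4: 7 × 7 × 5 = 245
  FM-5: 3 × 3 × 8 = 72
  FM-6: 7 × 3 × 3 = 63
  FM-7: 7 × 10 × 2 = 140
  FM-8: 9 × 7 × 10 = 630
  FM-9: 2 × 7 × 8 = 112
RPN > 126: FM-2 (400), FM-3 (336), FM-4 (245), FM-7 (140), FM-8 (630).
Sum: 400 + 336 + 245 + 140 + 630 = 1751.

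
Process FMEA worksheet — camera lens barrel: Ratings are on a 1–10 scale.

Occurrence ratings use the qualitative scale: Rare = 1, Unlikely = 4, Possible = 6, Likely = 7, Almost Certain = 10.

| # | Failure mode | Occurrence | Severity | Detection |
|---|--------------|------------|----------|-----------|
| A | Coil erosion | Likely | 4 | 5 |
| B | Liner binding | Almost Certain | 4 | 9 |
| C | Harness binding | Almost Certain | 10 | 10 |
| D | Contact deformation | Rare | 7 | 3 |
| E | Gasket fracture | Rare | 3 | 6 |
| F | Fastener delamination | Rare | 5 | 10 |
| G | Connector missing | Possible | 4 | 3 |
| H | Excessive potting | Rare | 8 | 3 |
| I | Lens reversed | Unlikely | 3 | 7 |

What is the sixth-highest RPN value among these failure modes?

50

RPN = Severity × Occurrence × Detection:
  A: 4 × 7 × 5 = 140
  B: 4 × 10 × 9 = 360
  C: 10 × 10 × 10 = 1000
  D: 7 × 1 × 3 = 21
  E: 3 × 1 × 6 = 18
  F: 5 × 1 × 10 = 50
  G: 4 × 6 × 3 = 72
  H: 8 × 1 × 3 = 24
  I: 3 × 4 × 7 = 84
Sorted descending: 1000, 360, 140, 84, 72, 50, 24, 21, 18.
The sixth-highest RPN is 50 (F).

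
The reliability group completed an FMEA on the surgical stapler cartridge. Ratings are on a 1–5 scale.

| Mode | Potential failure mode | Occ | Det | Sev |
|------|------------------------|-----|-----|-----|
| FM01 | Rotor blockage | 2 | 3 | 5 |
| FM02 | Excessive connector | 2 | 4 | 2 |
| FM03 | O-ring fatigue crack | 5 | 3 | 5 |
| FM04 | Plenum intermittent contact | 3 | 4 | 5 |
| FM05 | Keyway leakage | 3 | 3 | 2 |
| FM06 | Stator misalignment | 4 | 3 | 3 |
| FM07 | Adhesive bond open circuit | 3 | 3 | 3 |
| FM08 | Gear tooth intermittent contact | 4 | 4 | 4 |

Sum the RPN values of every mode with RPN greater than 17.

310

RPN = Severity × Occurrence × Detection:
  FM01: 5 × 2 × 3 = 30
  FM02: 2 × 2 × 4 = 16
  FM03: 5 × 5 × 3 = 75
  FM04: 5 × 3 × 4 = 60
  FM05: 2 × 3 × 3 = 18
  FM06: 3 × 4 × 3 = 36
  FM07: 3 × 3 × 3 = 27
  FM08: 4 × 4 × 4 = 64
RPN > 17: FM01 (30), FM03 (75), FM04 (60), FM05 (18), FM06 (36), FM07 (27), FM08 (64).
Sum: 30 + 75 + 60 + 18 + 36 + 27 + 64 = 310.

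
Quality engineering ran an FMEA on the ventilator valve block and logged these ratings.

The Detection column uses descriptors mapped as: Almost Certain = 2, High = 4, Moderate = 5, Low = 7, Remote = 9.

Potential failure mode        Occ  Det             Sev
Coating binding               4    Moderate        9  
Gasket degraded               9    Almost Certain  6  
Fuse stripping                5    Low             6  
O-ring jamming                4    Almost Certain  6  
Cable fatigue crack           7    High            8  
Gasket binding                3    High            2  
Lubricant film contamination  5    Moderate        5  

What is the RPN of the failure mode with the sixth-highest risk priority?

RPN = Severity × Occurrence × Detection:
  Coating binding: 9 × 4 × 5 = 180
  Gasket degraded: 6 × 9 × 2 = 108
  Fuse stripping: 6 × 5 × 7 = 210
  O-ring jamming: 6 × 4 × 2 = 48
  Cable fatigue crack: 8 × 7 × 4 = 224
  Gasket binding: 2 × 3 × 4 = 24
  Lubricant film contamination: 5 × 5 × 5 = 125
Sorted descending: 224, 210, 180, 125, 108, 48, 24.
The sixth-highest RPN is 48 (O-ring jamming).

48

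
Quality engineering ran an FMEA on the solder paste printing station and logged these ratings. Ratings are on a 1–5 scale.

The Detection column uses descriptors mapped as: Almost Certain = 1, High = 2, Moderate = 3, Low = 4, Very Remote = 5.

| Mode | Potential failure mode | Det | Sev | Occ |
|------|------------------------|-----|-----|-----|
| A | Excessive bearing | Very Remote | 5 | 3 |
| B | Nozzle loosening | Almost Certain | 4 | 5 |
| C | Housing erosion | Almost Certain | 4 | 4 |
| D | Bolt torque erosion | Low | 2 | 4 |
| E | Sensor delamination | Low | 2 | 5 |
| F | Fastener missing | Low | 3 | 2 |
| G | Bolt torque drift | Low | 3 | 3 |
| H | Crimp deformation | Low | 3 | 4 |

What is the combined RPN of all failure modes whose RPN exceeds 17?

RPN = Severity × Occurrence × Detection:
  A: 5 × 3 × 5 = 75
  B: 4 × 5 × 1 = 20
  C: 4 × 4 × 1 = 16
  D: 2 × 4 × 4 = 32
  E: 2 × 5 × 4 = 40
  F: 3 × 2 × 4 = 24
  G: 3 × 3 × 4 = 36
  H: 3 × 4 × 4 = 48
RPN > 17: A (75), B (20), D (32), E (40), F (24), G (36), H (48).
Sum: 75 + 20 + 32 + 40 + 24 + 36 + 48 = 275.

275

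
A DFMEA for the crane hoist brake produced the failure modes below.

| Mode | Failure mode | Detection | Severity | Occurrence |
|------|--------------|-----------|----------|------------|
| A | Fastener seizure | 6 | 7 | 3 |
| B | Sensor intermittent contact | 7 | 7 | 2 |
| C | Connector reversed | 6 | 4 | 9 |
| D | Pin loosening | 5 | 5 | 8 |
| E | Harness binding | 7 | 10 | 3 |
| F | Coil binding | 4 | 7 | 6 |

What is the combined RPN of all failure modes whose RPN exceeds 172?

626

RPN = Severity × Occurrence × Detection:
  A: 7 × 3 × 6 = 126
  B: 7 × 2 × 7 = 98
  C: 4 × 9 × 6 = 216
  D: 5 × 8 × 5 = 200
  E: 10 × 3 × 7 = 210
  F: 7 × 6 × 4 = 168
RPN > 172: C (216), D (200), E (210).
Sum: 216 + 200 + 210 = 626.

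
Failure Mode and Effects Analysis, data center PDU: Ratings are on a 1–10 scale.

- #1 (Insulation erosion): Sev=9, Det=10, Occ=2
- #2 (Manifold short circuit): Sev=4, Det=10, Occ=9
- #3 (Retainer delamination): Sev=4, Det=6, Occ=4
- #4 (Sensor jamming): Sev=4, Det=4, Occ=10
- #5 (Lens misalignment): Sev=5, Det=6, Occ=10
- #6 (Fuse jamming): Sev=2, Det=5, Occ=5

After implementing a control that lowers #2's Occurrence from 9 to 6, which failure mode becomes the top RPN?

#5

RPN = Severity × Occurrence × Detection:
  #1: 9 × 2 × 10 = 180
  #2: 4 × 9 × 10 = 360
  #3: 4 × 4 × 6 = 96
  #4: 4 × 10 × 4 = 160
  #5: 5 × 10 × 6 = 300
  #6: 2 × 5 × 5 = 50
After action: #2 → 4 × 6 × 10 = 240.
Revised RPNs: #5=300, #2=240, #1=180, #4=160, #3=96, #6=50.
Highest is now #5 (300).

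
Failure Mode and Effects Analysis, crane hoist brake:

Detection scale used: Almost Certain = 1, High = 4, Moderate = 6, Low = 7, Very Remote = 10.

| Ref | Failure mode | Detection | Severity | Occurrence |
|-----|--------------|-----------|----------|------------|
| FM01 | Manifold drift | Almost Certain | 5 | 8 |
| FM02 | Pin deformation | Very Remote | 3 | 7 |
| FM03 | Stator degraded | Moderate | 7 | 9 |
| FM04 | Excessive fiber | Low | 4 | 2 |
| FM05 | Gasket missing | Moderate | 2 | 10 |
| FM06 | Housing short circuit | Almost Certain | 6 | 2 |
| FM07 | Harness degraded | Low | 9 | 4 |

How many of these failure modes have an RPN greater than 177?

RPN = Severity × Occurrence × Detection:
  FM01: 5 × 8 × 1 = 40
  FM02: 3 × 7 × 10 = 210
  FM03: 7 × 9 × 6 = 378
  FM04: 4 × 2 × 7 = 56
  FM05: 2 × 10 × 6 = 120
  FM06: 6 × 2 × 1 = 12
  FM07: 9 × 4 × 7 = 252
Modes with RPN > 177: FM02 (210), FM03 (378), FM07 (252) → 3.

3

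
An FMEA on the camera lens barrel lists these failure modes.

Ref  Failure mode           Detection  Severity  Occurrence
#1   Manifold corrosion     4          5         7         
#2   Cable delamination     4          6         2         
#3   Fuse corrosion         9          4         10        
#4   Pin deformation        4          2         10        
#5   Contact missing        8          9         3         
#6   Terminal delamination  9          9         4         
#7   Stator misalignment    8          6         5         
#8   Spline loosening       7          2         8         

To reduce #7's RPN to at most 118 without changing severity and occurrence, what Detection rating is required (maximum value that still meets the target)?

#7: S=6, O=5, D=8 → current RPN = 240.
Fixed product = 30. Need 30 × D ≤ 118, so D ≤ 118/30 = 3.93.
Maximum integer Detection rating = 3 (gives RPN 90; D=4 would give 120 > 118).

3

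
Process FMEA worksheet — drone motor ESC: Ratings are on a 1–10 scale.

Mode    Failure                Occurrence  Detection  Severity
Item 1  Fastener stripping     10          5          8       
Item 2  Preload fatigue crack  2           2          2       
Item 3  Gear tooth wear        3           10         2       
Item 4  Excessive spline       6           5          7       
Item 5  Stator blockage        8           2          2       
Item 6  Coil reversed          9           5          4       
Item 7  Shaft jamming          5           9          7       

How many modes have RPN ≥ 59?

RPN = Severity × Occurrence × Detection:
  Item 1: 8 × 10 × 5 = 400
  Item 2: 2 × 2 × 2 = 8
  Item 3: 2 × 3 × 10 = 60
  Item 4: 7 × 6 × 5 = 210
  Item 5: 2 × 8 × 2 = 32
  Item 6: 4 × 9 × 5 = 180
  Item 7: 7 × 5 × 9 = 315
Modes with RPN ≥ 59: Item 1 (400), Item 3 (60), Item 4 (210), Item 6 (180), Item 7 (315) → 5.

5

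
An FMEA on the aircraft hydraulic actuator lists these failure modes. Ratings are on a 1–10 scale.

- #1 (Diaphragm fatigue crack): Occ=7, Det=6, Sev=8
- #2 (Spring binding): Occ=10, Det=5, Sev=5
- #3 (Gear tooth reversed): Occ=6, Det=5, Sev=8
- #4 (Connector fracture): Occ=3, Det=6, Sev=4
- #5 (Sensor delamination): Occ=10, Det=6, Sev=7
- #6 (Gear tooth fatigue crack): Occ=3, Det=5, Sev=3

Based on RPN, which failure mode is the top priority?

#5

RPN = Severity × Occurrence × Detection:
  #1: 8 × 7 × 6 = 336
  #2: 5 × 10 × 5 = 250
  #3: 8 × 6 × 5 = 240
  #4: 4 × 3 × 6 = 72
  #5: 7 × 10 × 6 = 420
  #6: 3 × 3 × 5 = 45
Highest RPN is 420 → #5.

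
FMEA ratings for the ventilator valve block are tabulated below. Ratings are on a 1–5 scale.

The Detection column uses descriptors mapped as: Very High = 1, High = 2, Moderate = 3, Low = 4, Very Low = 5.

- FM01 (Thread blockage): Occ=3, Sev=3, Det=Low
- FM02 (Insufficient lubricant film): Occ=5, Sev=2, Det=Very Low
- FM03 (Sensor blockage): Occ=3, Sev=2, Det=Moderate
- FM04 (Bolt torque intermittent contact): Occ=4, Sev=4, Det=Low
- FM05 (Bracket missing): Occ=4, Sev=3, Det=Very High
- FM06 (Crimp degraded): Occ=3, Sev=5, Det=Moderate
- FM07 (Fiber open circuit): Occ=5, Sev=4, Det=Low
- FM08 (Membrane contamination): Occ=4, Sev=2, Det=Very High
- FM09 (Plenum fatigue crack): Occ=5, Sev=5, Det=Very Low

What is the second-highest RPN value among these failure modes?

RPN = Severity × Occurrence × Detection:
  FM01: 3 × 3 × 4 = 36
  FM02: 2 × 5 × 5 = 50
  FM03: 2 × 3 × 3 = 18
  FM04: 4 × 4 × 4 = 64
  FM05: 3 × 4 × 1 = 12
  FM06: 5 × 3 × 3 = 45
  FM07: 4 × 5 × 4 = 80
  FM08: 2 × 4 × 1 = 8
  FM09: 5 × 5 × 5 = 125
Sorted descending: 125, 80, 64, 50, 45, 36, 18, 12, 8.
The second-highest RPN is 80 (FM07).

80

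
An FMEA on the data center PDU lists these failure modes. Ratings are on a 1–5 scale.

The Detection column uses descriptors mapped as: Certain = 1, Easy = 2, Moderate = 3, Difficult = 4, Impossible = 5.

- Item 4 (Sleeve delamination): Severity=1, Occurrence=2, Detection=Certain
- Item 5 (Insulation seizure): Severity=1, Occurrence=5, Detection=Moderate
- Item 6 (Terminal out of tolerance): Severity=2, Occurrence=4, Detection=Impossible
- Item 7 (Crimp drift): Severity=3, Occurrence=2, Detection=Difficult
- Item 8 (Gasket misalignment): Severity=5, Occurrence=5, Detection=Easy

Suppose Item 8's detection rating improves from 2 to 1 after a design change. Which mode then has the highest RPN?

RPN = Severity × Occurrence × Detection:
  Item 4: 1 × 2 × 1 = 2
  Item 5: 1 × 5 × 3 = 15
  Item 6: 2 × 4 × 5 = 40
  Item 7: 3 × 2 × 4 = 24
  Item 8: 5 × 5 × 2 = 50
After action: Item 8 → 5 × 5 × 1 = 25.
Revised RPNs: Item 6=40, Item 8=25, Item 7=24, Item 5=15, Item 4=2.
Highest is now Item 6 (40).

Item 6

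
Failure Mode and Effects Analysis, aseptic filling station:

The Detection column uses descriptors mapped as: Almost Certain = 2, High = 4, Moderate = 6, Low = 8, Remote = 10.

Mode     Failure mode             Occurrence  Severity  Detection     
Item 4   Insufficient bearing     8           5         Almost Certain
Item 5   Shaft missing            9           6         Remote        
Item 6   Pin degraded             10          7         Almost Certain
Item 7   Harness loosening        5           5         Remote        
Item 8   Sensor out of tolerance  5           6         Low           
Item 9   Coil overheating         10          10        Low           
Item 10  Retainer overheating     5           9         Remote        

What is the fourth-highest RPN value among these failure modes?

RPN = Severity × Occurrence × Detection:
  Item 4: 5 × 8 × 2 = 80
  Item 5: 6 × 9 × 10 = 540
  Item 6: 7 × 10 × 2 = 140
  Item 7: 5 × 5 × 10 = 250
  Item 8: 6 × 5 × 8 = 240
  Item 9: 10 × 10 × 8 = 800
  Item 10: 9 × 5 × 10 = 450
Sorted descending: 800, 540, 450, 250, 240, 140, 80.
The fourth-highest RPN is 250 (Item 7).

250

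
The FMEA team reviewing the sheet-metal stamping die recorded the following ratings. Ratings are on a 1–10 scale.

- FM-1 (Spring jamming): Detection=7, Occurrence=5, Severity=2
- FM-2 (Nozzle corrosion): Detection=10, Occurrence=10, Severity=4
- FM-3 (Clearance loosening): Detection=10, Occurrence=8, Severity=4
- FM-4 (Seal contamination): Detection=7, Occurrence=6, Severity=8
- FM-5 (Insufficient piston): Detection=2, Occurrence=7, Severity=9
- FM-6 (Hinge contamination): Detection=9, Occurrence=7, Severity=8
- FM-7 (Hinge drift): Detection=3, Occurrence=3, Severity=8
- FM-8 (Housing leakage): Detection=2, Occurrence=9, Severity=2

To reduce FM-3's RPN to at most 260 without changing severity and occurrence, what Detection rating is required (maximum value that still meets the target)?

8

FM-3: S=4, O=8, D=10 → current RPN = 320.
Fixed product = 32. Need 32 × D ≤ 260, so D ≤ 260/32 = 8.12.
Maximum integer Detection rating = 8 (gives RPN 256; D=9 would give 288 > 260).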